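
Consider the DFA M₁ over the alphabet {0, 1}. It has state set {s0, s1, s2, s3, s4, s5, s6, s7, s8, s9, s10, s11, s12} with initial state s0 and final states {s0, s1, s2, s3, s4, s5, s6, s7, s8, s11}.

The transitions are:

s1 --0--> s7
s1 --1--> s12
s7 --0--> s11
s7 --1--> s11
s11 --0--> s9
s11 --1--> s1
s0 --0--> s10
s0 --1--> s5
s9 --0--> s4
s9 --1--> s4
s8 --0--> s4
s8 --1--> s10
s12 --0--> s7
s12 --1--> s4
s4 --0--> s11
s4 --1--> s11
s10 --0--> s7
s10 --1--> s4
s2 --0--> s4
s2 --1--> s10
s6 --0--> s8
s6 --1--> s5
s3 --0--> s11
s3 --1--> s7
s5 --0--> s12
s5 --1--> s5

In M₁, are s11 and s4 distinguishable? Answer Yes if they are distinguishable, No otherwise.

Reachable states from the start: {s0,s1,s4,s5,s7,s9,s10,s11,s12}. Unreachable: {s2,s3,s6,s8} — drop them.
Initial partition by acceptance: {s0,s1,s4,s5,s7,s11} | {s9,s10,s12}.
Refine {s0,s1,s4,s5,s7,s11} on symbol 0: members go to different blocks, giving {s0,s5,s11} and {s1,s4,s7}.
Refine {s0,s5,s11} on symbol 1: members go to different blocks, giving {s0,s5} and {s11}.
On input 0, block {s1,s4,s7} splits into {s4,s7} and {s1}.
No further refinement is possible. Final partition (5 blocks): {s0,s5} | {s9,s10,s12} | {s4,s7} | {s11} | {s1}.
s11 and s4 end up in different blocks, so they are distinguishable. For instance, the string '0' is accepted from only s4.

Yes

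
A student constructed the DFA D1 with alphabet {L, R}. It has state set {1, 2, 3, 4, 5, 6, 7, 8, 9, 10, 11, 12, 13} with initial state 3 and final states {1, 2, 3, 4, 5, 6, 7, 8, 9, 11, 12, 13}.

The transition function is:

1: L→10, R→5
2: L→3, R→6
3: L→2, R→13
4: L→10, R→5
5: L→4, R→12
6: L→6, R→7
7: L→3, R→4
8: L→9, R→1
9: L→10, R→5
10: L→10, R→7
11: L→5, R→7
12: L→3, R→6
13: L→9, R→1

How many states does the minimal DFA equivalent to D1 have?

8

States {8,11} cannot be reached from the start state, so discard them.
P0 = {1,2,3,4,5,6,7,9,12,13} | {10}.
Split {1,2,3,4,5,6,7,9,12,13} by δ(·,L) → {2,3,5,6,7,12,13} and {1,4,9}.
Refine {2,3,5,6,7,12,13} on symbol L: members go to different blocks, giving {2,3,6,7,12} and {5,13}.
On input R, block {2,3,6,7,12} splits into {2,6,12} and {3} and {7}.
Refine {2,6,12} on symbol L: members go to different blocks, giving {2,12} and {6}.
On input R, block {5,13} splits into {5} and {13}.
Stable partition: {2,12} | {10} | {1,4,9} | {5} | {3} | {7} | {6} | {13} — 8 equivalence classes.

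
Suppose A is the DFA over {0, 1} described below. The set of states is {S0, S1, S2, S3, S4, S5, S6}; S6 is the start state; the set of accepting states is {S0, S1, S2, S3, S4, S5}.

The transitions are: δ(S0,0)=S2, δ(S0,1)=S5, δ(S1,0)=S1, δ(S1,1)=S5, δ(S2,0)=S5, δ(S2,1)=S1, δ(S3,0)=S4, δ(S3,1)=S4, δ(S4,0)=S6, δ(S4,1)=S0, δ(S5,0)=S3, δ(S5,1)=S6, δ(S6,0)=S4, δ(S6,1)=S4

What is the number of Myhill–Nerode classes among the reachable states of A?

7

All states are reachable from the start state.
Start with accepting vs non-accepting: {S0,S1,S2,S3,S4,S5} | {S6}.
On input 0, block {S0,S1,S2,S3,S4,S5} splits into {S0,S1,S2,S3,S5} and {S4}.
Split {S0,S1,S2,S3,S5} by δ(·,0) → {S0,S1,S2,S5} and {S3}.
Refine {S0,S1,S2,S5} on symbol 0: members go to different blocks, giving {S0,S1,S2} and {S5}.
Split {S0,S1,S2} by δ(·,0) → {S0,S1} and {S2}.
Split {S0,S1} by δ(·,0) → {S0} and {S1}.
Stable partition: {S0} | {S6} | {S4} | {S3} | {S5} | {S2} | {S1} — 7 equivalence classes.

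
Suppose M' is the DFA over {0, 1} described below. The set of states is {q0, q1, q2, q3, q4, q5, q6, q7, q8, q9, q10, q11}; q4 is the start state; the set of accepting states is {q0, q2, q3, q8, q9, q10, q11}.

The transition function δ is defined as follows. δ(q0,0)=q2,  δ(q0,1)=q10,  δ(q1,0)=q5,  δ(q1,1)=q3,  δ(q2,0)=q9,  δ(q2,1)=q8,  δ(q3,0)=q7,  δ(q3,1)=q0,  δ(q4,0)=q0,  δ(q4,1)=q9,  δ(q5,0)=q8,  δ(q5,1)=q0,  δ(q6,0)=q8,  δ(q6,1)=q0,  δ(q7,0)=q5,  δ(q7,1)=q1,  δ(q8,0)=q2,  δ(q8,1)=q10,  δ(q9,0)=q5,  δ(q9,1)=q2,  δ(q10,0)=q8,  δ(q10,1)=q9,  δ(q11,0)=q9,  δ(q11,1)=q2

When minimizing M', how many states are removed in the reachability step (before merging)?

Starting at q4 and following transitions, the reachable set is {q0, q2, q4, q5, q8, q9, q10}. That leaves q1, q3, q6, q7, q11 unreachable — 5 in total.

5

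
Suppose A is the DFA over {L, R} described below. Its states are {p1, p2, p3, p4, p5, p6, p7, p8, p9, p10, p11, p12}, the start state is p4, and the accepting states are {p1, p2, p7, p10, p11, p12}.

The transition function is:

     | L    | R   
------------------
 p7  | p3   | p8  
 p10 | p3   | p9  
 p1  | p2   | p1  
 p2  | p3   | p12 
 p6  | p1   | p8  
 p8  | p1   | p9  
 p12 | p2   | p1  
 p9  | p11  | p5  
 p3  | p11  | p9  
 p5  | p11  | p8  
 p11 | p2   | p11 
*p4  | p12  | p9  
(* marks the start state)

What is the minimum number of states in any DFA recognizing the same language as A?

3

States {p6,p7,p10} cannot be reached from the start state, so discard them.
Start with accepting vs non-accepting: {p1,p2,p11,p12} | {p3,p4,p5,p8,p9}.
On input L, block {p1,p2,p11,p12} splits into {p1,p11,p12} and {p2}.
Stable partition: {p1,p11,p12} | {p3,p4,p5,p8,p9} | {p2} — 3 equivalence classes.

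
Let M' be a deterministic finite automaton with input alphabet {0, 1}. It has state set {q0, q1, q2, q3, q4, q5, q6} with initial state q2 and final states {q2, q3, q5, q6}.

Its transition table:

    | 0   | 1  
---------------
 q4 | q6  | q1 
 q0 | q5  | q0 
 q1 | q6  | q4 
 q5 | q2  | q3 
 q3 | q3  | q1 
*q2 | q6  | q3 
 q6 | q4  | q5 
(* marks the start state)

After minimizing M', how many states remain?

States {q0} cannot be reached from the start state, so discard them.
Start with accepting vs non-accepting: {q2,q3,q5,q6} | {q1,q4}.
On input 0, block {q2,q3,q5,q6} splits into {q2,q3,q5} and {q6}.
On input 0, block {q2,q3,q5} splits into {q3,q5} and {q2}.
Refine {q3,q5} on symbol 0: members go to different blocks, giving {q3} and {q5}.
The partition is now stable with 5 blocks: {q3} | {q1,q4} | {q6} | {q2} | {q5}.

5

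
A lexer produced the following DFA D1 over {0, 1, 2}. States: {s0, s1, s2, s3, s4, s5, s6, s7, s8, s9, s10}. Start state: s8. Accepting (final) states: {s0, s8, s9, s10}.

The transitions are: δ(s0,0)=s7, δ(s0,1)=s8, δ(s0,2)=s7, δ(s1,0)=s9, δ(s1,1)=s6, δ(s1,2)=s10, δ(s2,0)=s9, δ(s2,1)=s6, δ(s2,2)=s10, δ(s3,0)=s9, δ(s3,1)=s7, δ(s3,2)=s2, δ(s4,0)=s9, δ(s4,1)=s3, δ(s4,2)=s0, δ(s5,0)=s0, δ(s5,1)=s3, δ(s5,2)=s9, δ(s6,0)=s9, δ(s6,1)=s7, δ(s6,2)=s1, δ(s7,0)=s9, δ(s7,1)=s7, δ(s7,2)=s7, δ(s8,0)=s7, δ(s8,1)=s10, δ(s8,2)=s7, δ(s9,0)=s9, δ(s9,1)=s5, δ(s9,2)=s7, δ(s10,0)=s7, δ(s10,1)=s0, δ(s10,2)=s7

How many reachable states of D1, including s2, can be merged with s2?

Reachable states from the start: {s0,s1,s2,s3,s5,s6,s7,s8,s9,s10}. Unreachable: {s4} — drop them.
P0 = {s0,s8,s9,s10} | {s1,s2,s3,s5,s6,s7}.
Refine {s0,s8,s9,s10} on symbol 0: members go to different blocks, giving {s0,s8,s10} and {s9}.
Refine {s1,s2,s3,s5,s6,s7} on symbol 0: members go to different blocks, giving {s1,s2,s3,s6,s7} and {s5}.
On input 2, block {s1,s2,s3,s6,s7} splits into {s3,s6,s7} and {s1,s2}.
Refine {s3,s6,s7} on symbol 2: members go to different blocks, giving {s3,s6} and {s7}.
The partition is now stable with 6 blocks: {s0,s8,s10} | {s3,s6} | {s9} | {s5} | {s1,s2} | {s7}.
State s2 belongs to the block {s1,s2}, which has 2 states.

2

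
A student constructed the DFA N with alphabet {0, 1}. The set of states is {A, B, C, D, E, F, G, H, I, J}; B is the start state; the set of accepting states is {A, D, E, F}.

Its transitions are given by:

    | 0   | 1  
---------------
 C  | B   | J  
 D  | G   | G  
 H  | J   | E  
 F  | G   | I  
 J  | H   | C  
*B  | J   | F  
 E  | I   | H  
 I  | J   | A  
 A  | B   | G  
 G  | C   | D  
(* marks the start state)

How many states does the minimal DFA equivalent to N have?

3

All states are reachable from the start state.
Start with accepting vs non-accepting: {A,D,E,F} | {B,C,G,H,I,J}.
On input 1, block {B,C,G,H,I,J} splits into {B,G,H,I} and {C,J}.
The partition is now stable with 3 blocks: {A,D,E,F} | {B,G,H,I} | {C,J}.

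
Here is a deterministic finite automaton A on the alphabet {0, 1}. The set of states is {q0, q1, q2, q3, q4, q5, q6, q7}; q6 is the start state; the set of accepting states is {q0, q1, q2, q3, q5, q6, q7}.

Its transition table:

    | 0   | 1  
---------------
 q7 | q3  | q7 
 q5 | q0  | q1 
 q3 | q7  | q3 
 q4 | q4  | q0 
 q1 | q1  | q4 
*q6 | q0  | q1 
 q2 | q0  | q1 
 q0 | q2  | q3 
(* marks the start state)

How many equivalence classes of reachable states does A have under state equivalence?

Reachable states from the start: {q0,q1,q2,q3,q4,q6,q7}. Unreachable: {q5} — drop them.
P0 = {q0,q1,q2,q3,q6,q7} | {q4}.
On input 1, block {q0,q1,q2,q3,q6,q7} splits into {q0,q2,q3,q6,q7} and {q1}.
On input 1, block {q0,q2,q3,q6,q7} splits into {q0,q3,q7} and {q2,q6}.
Split {q0,q3,q7} by δ(·,0) → {q3,q7} and {q0}.
The partition is now stable with 5 blocks: {q3,q7} | {q4} | {q1} | {q2,q6} | {q0}.

5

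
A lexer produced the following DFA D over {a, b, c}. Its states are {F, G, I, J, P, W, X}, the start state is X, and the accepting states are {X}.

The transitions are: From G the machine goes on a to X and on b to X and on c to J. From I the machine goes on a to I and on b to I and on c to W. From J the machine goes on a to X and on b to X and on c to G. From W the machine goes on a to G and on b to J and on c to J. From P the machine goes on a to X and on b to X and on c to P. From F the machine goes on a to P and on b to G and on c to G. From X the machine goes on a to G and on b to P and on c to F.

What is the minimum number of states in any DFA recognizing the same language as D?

3

First remove the unreachable states {I,W}; 5 states remain.
Initial partition by acceptance: {X} | {F,G,J,P}.
Refine {F,G,J,P} on symbol a: members go to different blocks, giving {G,J,P} and {F}.
No further refinement is possible. Final partition (3 blocks): {X} | {G,J,P} | {F}.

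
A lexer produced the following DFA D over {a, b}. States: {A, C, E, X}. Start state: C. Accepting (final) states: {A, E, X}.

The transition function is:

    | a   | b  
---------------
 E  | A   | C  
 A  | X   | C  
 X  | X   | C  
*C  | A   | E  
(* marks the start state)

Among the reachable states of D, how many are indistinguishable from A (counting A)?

3

Every state is reachable, so we keep all 4.
Start with accepting vs non-accepting: {A,E,X} | {C}.
Stable partition: {A,E,X} | {C} — 2 equivalence classes.
The equivalence class containing A is {A,E,X}, of size 3.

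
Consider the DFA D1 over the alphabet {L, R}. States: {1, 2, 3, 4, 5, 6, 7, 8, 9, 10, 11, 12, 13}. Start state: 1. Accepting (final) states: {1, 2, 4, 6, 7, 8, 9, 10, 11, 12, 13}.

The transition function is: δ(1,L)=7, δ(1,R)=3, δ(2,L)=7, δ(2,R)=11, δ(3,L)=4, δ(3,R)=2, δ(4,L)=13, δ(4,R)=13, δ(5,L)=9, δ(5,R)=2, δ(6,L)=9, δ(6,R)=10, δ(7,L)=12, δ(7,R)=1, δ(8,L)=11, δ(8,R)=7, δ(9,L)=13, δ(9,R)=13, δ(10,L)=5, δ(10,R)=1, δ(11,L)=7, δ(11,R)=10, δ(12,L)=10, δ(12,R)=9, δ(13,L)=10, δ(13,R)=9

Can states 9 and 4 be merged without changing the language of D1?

States {6,8} cannot be reached from the start state, so discard them.
Start with accepting vs non-accepting: {1,2,4,7,9,10,11,12,13} | {3,5}.
Split {1,2,4,7,9,10,11,12,13} by δ(·,L) → {1,2,4,7,9,11,12,13} and {10}.
On input L, block {1,2,4,7,9,11,12,13} splits into {1,2,4,7,9,11} and {12,13}.
Split {1,2,4,7,9,11} by δ(·,L) → {1,2,11} and {4,7,9}.
Split {1,2,11} by δ(·,R) → {1} and {2} and {11}.
Refine {4,7,9} on symbol R: members go to different blocks, giving {4,9} and {7}.
No further refinement is possible. Final partition (8 blocks): {1} | {3,5} | {10} | {12,13} | {4,9} | {2} | {11} | {7}.
9 and 4 lie in the same block of the stable partition, so they are equivalent — no string distinguishes them.

Yes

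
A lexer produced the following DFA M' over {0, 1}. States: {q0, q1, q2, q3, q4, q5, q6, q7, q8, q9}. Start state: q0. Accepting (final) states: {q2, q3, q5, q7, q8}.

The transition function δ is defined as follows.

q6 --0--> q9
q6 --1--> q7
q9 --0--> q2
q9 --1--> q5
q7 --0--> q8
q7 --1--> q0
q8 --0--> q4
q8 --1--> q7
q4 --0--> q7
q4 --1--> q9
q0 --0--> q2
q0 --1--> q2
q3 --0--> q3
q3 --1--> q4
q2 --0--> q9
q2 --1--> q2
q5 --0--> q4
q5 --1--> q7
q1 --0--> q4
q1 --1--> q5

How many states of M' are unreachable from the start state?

3

Starting at q0 and following transitions, the reachable set is {q0, q2, q4, q5, q7, q8, q9}. That leaves q1, q3, q6 unreachable — 3 in total.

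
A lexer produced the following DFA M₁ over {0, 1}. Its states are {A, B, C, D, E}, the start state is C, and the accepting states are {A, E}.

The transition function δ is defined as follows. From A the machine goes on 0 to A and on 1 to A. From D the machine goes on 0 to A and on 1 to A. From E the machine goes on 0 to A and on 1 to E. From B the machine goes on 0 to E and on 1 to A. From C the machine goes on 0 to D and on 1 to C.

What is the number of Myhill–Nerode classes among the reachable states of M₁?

3

Reachable states from the start: {A,C,D}. Unreachable: {B,E} — drop them.
P0 = {A} | {C,D}.
On input 0, block {C,D} splits into {C} and {D}.
Stable partition: {A} | {C} | {D} — 3 equivalence classes.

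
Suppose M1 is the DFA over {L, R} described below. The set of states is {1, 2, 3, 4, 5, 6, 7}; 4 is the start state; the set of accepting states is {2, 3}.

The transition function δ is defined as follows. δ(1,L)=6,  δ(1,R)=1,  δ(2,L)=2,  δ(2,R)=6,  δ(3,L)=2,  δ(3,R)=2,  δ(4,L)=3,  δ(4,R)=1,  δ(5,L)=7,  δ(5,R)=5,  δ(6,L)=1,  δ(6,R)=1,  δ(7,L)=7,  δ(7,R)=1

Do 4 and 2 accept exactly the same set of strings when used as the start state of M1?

States {5,7} cannot be reached from the start state, so discard them.
P0 = {2,3} | {1,4,6}.
Refine {2,3} on symbol R: members go to different blocks, giving {2} and {3}.
Refine {1,4,6} on symbol L: members go to different blocks, giving {1,6} and {4}.
Stable partition: {2} | {1,6} | {3} | {4} — 4 equivalence classes.
4 and 2 end up in different blocks, so they are distinguishable. For instance, the string 'ε' is accepted from only 2.

No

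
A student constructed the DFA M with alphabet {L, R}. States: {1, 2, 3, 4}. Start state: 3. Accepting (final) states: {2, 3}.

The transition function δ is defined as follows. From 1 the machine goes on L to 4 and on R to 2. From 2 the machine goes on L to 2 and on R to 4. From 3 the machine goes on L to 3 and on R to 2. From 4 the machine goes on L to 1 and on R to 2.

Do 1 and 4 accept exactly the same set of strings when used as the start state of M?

Every state is reachable, so we keep all 4.
P0 = {2,3} | {1,4}.
Refine {2,3} on symbol R: members go to different blocks, giving {2} and {3}.
No further refinement is possible. Final partition (3 blocks): {2} | {1,4} | {3}.
1 and 4 lie in the same block of the stable partition, so they are equivalent — no string distinguishes them.

Yes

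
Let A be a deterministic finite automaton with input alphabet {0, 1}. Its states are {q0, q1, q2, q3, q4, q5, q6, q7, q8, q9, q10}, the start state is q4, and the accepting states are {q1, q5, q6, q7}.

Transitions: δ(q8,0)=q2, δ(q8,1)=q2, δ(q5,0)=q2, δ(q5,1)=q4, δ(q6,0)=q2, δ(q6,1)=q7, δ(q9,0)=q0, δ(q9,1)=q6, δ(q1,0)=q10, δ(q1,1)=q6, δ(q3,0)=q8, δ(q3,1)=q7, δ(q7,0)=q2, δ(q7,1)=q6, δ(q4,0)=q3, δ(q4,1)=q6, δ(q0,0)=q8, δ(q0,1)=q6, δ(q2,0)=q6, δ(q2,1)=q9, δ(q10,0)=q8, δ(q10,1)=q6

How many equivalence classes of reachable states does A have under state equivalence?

First remove the unreachable states {q1,q5,q10}; 8 states remain.
Initial partition by acceptance: {q6,q7} | {q0,q2,q3,q4,q8,q9}.
Refine {q0,q2,q3,q4,q8,q9} on symbol 0: members go to different blocks, giving {q0,q3,q4,q8,q9} and {q2}.
Refine {q0,q3,q4,q8,q9} on symbol 0: members go to different blocks, giving {q0,q3,q4,q9} and {q8}.
On input 0, block {q0,q3,q4,q9} splits into {q0,q3} and {q4,q9}.
No further refinement is possible. Final partition (5 blocks): {q6,q7} | {q0,q3} | {q2} | {q8} | {q4,q9}.

5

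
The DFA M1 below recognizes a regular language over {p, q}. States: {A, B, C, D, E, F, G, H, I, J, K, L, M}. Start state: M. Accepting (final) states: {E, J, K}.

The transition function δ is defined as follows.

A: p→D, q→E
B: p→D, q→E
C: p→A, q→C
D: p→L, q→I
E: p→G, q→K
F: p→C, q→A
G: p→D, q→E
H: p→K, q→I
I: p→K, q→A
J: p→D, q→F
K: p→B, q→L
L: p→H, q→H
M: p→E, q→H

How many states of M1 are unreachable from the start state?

No path from M leads to C, F, J; the other 10 states are all reachable.

3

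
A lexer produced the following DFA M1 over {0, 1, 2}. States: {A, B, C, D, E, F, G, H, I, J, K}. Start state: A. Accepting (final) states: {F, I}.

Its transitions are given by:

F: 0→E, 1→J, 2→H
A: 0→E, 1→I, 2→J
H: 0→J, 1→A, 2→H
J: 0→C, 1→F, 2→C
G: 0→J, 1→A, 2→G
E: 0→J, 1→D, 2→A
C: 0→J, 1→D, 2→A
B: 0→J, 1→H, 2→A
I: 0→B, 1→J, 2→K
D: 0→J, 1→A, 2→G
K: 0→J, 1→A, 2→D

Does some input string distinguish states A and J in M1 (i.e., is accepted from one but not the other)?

Yes

Every state is reachable, so we keep all 11.
P0 = {F,I} | {A,B,C,D,E,G,H,J,K}.
Split {A,B,C,D,E,G,H,J,K} by δ(·,1) → {B,C,D,E,G,H,K} and {A,J}.
Refine {B,C,D,E,G,H,K} on symbol 1: members go to different blocks, giving {D,G,H,K} and {B,C,E}.
On input 2, block {A,J} splits into {A} and {J}.
The partition is now stable with 5 blocks: {F,I} | {D,G,H,K} | {A} | {B,C,E} | {J}.
A and J end up in different blocks, so they are distinguishable. For instance, the string '21' is accepted from only A.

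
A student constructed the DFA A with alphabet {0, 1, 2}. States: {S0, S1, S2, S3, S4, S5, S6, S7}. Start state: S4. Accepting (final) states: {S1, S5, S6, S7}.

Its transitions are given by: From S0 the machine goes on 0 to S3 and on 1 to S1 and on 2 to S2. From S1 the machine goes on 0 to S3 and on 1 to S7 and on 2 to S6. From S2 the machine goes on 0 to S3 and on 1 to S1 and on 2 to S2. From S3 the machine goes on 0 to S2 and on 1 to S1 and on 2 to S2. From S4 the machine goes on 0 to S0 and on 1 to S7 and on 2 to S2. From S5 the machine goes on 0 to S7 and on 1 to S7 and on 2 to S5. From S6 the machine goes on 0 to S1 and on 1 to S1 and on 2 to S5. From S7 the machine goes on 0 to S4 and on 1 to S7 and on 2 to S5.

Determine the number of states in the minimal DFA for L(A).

3

All states are reachable from the start state.
Initial partition by acceptance: {S1,S5,S6,S7} | {S0,S2,S3,S4}.
Refine {S1,S5,S6,S7} on symbol 0: members go to different blocks, giving {S1,S7} and {S5,S6}.
Stable partition: {S1,S7} | {S0,S2,S3,S4} | {S5,S6} — 3 equivalence classes.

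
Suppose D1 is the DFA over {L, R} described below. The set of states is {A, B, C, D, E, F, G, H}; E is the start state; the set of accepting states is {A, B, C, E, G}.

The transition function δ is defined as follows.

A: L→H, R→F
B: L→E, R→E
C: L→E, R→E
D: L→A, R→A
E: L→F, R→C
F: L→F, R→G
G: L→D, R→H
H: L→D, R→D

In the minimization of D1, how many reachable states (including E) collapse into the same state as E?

1

States {B} cannot be reached from the start state, so discard them.
Initial partition by acceptance: {A,C,E,G} | {D,F,H}.
On input L, block {A,C,E,G} splits into {A,E,G} and {C}.
Refine {A,E,G} on symbol R: members go to different blocks, giving {A,G} and {E}.
Refine {D,F,H} on symbol L: members go to different blocks, giving {F,H} and {D}.
On input L, block {A,G} splits into {A} and {G}.
Refine {F,H} on symbol L: members go to different blocks, giving {F} and {H}.
The partition is now stable with 7 blocks: {A} | {F} | {C} | {E} | {D} | {G} | {H}.
State E belongs to the block {E}, which has 1 states.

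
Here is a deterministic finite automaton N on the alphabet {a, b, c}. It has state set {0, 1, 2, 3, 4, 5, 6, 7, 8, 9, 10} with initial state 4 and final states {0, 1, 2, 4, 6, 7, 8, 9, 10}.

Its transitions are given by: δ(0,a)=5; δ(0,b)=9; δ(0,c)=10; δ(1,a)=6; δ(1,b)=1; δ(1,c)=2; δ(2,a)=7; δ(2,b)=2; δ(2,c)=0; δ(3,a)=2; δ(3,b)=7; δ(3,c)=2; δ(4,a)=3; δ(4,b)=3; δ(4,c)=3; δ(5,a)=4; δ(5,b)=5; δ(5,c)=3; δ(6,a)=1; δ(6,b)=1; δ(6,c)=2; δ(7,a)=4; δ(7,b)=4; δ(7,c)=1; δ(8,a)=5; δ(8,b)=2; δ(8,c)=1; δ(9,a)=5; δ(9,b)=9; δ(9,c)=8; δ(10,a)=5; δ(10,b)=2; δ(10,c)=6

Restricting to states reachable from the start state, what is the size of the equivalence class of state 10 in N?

2

P0 = {0,1,2,4,6,7,8,9,10} | {3,5}.
On input a, block {0,1,2,4,6,7,8,9,10} splits into {0,4,8,9,10} and {1,2,6,7}.
Refine {0,4,8,9,10} on symbol b: members go to different blocks, giving {0,9} and {8,10} and {4}.
Split {3,5} by δ(·,a) → {3} and {5}.
On input a, block {1,2,6,7} splits into {1,2,6} and {7}.
Split {1,2,6} by δ(·,a) → {1,6} and {2}.
No further refinement is possible. Final partition (8 blocks): {0,9} | {3} | {1,6} | {8,10} | {4} | {5} | {7} | {2}.
State 10 belongs to the block {8,10}, which has 2 states.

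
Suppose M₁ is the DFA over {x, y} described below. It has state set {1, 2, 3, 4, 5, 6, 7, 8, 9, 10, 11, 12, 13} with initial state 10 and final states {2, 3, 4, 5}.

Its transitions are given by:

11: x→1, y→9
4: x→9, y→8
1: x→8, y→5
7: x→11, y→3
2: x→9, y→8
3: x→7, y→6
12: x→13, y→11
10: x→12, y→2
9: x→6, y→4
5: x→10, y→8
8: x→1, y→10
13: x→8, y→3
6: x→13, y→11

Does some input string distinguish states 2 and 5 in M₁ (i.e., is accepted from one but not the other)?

All states are reachable from the start state.
P0 = {2,3,4,5} | {1,6,7,8,9,10,11,12,13}.
Refine {1,6,7,8,9,10,11,12,13} on symbol y: members go to different blocks, giving {1,7,9,10,13} and {6,8,11,12}.
Refine {6,8,11,12} on symbol y: members go to different blocks, giving {6,12} and {8,11}.
Refine {2,3,4,5} on symbol y: members go to different blocks, giving {2,4,5} and {3}.
Split {1,7,9,10,13} by δ(·,x) → {1,7,13} and {9,10}.
Split {1,7,13} by δ(·,y) → {7,13} and {1}.
No further refinement is possible. Final partition (7 blocks): {2,4,5} | {7,13} | {6,12} | {8,11} | {3} | {9,10} | {1}.
2 and 5 lie in the same block of the stable partition, so they are equivalent — no string distinguishes them.

No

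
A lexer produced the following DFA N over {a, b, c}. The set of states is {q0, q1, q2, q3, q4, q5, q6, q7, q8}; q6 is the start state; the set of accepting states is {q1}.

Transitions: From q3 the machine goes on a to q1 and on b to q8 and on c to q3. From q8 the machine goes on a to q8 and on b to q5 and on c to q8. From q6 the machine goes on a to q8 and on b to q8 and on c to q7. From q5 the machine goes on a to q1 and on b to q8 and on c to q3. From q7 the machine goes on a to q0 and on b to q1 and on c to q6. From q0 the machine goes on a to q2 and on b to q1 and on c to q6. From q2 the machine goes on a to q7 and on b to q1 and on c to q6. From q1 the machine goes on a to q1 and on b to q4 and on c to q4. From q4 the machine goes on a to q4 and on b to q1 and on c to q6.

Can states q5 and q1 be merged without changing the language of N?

No

All states are reachable from the start state.
Start with accepting vs non-accepting: {q1} | {q0,q2,q3,q4,q5,q6,q7,q8}.
On input a, block {q0,q2,q3,q4,q5,q6,q7,q8} splits into {q0,q2,q4,q6,q7,q8} and {q3,q5}.
Split {q0,q2,q4,q6,q7,q8} by δ(·,b) → {q0,q2,q4,q7} and {q6} and {q8}.
Stable partition: {q1} | {q0,q2,q4,q7} | {q3,q5} | {q6} | {q8} — 5 equivalence classes.
q5 and q1 end up in different blocks, so they are distinguishable. For instance, the string 'ε' is accepted from only q1.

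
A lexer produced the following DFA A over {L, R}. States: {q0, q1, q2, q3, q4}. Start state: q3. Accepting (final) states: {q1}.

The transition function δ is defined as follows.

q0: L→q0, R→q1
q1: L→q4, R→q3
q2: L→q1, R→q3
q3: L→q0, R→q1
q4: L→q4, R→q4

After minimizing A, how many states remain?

3

First remove the unreachable states {q2}; 4 states remain.
Start with accepting vs non-accepting: {q1} | {q0,q3,q4}.
On input R, block {q0,q3,q4} splits into {q0,q3} and {q4}.
Stable partition: {q1} | {q0,q3} | {q4} — 3 equivalence classes.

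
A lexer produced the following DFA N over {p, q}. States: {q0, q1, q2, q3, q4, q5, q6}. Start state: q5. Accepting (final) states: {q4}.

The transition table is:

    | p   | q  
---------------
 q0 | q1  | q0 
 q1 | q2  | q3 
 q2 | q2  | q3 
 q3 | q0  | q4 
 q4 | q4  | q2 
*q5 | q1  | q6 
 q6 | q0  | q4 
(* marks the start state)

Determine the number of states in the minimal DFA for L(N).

4

P0 = {q4} | {q0,q1,q2,q3,q5,q6}.
Refine {q0,q1,q2,q3,q5,q6} on symbol q: members go to different blocks, giving {q0,q1,q2,q5} and {q3,q6}.
On input q, block {q0,q1,q2,q5} splits into {q1,q2,q5} and {q0}.
Stable partition: {q4} | {q1,q2,q5} | {q3,q6} | {q0} — 4 equivalence classes.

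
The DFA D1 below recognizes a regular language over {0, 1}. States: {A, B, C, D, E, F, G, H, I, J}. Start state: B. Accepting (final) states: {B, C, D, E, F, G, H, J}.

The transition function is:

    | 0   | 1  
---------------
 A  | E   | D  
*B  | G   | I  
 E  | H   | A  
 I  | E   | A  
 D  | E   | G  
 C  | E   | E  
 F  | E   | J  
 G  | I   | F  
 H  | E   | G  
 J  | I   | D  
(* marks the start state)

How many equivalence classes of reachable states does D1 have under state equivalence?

6

Reachable states from the start: {A,B,D,E,F,G,H,I,J}. Unreachable: {C} — drop them.
P0 = {B,D,E,F,G,H,J} | {A,I}.
Refine {B,D,E,F,G,H,J} on symbol 0: members go to different blocks, giving {B,D,E,F,H} and {G,J}.
Refine {B,D,E,F,H} on symbol 0: members go to different blocks, giving {D,E,F,H} and {B}.
Split {D,E,F,H} by δ(·,1) → {D,F,H} and {E}.
Split {A,I} by δ(·,1) → {A} and {I}.
Stable partition: {D,F,H} | {A} | {G,J} | {B} | {E} | {I} — 6 equivalence classes.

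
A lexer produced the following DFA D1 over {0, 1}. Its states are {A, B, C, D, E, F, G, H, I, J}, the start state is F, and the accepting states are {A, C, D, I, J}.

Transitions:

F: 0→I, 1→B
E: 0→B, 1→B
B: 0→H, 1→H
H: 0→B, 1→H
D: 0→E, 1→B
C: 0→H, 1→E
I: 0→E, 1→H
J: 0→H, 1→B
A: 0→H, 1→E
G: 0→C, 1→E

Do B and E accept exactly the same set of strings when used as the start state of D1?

Reachable states from the start: {B,E,F,H,I}. Unreachable: {A,C,D,G,J} — drop them.
P0 = {I} | {B,E,F,H}.
On input 0, block {B,E,F,H} splits into {B,E,H} and {F}.
No further refinement is possible. Final partition (3 blocks): {I} | {B,E,H} | {F}.
B and E lie in the same block of the stable partition, so they are equivalent — no string distinguishes them.

Yes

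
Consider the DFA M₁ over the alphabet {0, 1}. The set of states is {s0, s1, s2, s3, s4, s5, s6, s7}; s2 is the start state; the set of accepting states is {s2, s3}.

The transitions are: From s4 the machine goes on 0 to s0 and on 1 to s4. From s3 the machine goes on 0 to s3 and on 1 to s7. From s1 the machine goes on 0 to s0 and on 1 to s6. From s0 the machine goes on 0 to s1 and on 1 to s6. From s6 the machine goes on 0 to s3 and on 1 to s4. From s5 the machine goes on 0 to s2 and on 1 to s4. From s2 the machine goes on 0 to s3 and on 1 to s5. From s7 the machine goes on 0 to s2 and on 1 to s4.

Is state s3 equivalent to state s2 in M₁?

Yes

All states are reachable from the start state.
Start with accepting vs non-accepting: {s2,s3} | {s0,s1,s4,s5,s6,s7}.
Split {s0,s1,s4,s5,s6,s7} by δ(·,0) → {s0,s1,s4} and {s5,s6,s7}.
Split {s0,s1,s4} by δ(·,1) → {s0,s1} and {s4}.
Stable partition: {s2,s3} | {s0,s1} | {s5,s6,s7} | {s4} — 4 equivalence classes.
s3 and s2 lie in the same block of the stable partition, so they are equivalent — no string distinguishes them.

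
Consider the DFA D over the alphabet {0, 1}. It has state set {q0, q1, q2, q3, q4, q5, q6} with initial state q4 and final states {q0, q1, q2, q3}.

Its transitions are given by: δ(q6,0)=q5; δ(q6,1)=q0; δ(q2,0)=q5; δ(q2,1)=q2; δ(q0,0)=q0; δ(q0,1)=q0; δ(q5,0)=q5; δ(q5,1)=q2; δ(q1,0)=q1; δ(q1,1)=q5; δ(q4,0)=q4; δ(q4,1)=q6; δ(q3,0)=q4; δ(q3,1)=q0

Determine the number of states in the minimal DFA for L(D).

First remove the unreachable states {q1,q3}; 5 states remain.
P0 = {q0,q2} | {q4,q5,q6}.
On input 0, block {q0,q2} splits into {q0} and {q2}.
Refine {q4,q5,q6} on symbol 1: members go to different blocks, giving {q4} and {q5} and {q6}.
The partition is now stable with 5 blocks: {q0} | {q4} | {q2} | {q5} | {q6}.

5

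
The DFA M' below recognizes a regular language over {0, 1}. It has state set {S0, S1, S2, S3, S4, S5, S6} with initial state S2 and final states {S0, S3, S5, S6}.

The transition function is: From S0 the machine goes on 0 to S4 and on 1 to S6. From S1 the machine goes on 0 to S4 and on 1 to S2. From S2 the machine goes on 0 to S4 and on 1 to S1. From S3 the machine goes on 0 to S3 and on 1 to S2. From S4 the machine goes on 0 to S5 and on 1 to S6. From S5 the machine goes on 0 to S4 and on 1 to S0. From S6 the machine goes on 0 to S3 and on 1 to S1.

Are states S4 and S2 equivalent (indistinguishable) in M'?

All states are reachable from the start state.
P0 = {S0,S3,S5,S6} | {S1,S2,S4}.
On input 0, block {S0,S3,S5,S6} splits into {S0,S5} and {S3,S6}.
Refine {S0,S5} on symbol 1: members go to different blocks, giving {S0} and {S5}.
On input 0, block {S1,S2,S4} splits into {S1,S2} and {S4}.
Stable partition: {S0} | {S1,S2} | {S3,S6} | {S5} | {S4} — 5 equivalence classes.
S4 and S2 end up in different blocks, so they are distinguishable. For instance, the string '0' is accepted from only S4.

No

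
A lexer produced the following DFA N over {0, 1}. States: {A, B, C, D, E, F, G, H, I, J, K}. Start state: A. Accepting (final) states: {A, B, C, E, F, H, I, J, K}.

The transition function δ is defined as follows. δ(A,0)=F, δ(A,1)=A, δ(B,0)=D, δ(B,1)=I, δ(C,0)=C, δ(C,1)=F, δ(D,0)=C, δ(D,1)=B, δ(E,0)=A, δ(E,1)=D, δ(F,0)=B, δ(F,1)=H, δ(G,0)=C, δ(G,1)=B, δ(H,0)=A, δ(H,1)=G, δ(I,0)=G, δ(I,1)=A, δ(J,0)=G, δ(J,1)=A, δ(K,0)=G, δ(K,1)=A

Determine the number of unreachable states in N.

No path from A leads to E, J, K; the other 8 states are all reachable.

3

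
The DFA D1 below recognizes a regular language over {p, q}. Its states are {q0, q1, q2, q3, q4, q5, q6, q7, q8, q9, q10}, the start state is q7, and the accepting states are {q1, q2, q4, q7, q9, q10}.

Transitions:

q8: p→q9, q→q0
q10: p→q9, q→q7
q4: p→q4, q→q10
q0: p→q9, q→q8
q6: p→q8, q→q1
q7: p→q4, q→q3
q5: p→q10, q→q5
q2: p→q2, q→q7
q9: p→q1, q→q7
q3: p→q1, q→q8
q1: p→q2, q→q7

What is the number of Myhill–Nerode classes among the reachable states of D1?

States {q5,q6} cannot be reached from the start state, so discard them.
Initial partition by acceptance: {q1,q2,q4,q7,q9,q10} | {q0,q3,q8}.
On input q, block {q1,q2,q4,q7,q9,q10} splits into {q1,q2,q4,q9,q10} and {q7}.
Split {q1,q2,q4,q9,q10} by δ(·,q) → {q1,q2,q9,q10} and {q4}.
No further refinement is possible. Final partition (4 blocks): {q1,q2,q9,q10} | {q0,q3,q8} | {q7} | {q4}.

4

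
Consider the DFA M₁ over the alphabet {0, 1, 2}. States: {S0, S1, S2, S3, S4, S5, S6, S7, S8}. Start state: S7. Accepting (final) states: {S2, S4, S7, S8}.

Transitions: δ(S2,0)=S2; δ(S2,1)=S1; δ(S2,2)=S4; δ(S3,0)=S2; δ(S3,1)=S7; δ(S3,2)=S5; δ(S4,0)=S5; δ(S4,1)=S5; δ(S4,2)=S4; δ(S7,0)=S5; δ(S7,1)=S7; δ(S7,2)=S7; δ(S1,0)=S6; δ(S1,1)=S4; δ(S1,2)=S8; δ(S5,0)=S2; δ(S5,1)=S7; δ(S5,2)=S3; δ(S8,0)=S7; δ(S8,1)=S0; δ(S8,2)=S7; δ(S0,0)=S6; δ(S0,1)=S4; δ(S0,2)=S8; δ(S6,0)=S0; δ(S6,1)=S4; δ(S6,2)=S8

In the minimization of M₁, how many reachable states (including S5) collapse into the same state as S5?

All states are reachable from the start state.
P0 = {S2,S4,S7,S8} | {S0,S1,S3,S5,S6}.
Refine {S2,S4,S7,S8} on symbol 0: members go to different blocks, giving {S2,S8} and {S4,S7}.
Refine {S2,S8} on symbol 0: members go to different blocks, giving {S2} and {S8}.
Split {S0,S1,S3,S5,S6} by δ(·,0) → {S0,S1,S6} and {S3,S5}.
On input 1, block {S4,S7} splits into {S4} and {S7}.
No further refinement is possible. Final partition (6 blocks): {S2} | {S0,S1,S6} | {S4} | {S8} | {S3,S5} | {S7}.
State S5 belongs to the block {S3,S5}, which has 2 states.

2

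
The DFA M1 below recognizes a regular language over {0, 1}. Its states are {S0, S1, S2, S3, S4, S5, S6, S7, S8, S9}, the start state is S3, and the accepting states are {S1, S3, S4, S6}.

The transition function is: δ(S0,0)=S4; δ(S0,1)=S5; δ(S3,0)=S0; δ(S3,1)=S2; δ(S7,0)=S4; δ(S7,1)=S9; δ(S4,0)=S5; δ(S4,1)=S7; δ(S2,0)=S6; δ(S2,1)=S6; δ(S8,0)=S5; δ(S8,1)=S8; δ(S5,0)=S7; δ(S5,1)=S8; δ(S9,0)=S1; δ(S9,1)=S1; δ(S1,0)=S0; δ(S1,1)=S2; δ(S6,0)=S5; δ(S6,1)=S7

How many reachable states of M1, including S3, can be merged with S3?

2

Initial partition by acceptance: {S1,S3,S4,S6} | {S0,S2,S5,S7,S8,S9}.
Split {S0,S2,S5,S7,S8,S9} by δ(·,0) → {S0,S2,S7,S9} and {S5,S8}.
Split {S1,S3,S4,S6} by δ(·,0) → {S1,S3} and {S4,S6}.
Refine {S0,S2,S7,S9} on symbol 0: members go to different blocks, giving {S0,S2,S7} and {S9}.
Refine {S0,S2,S7} on symbol 1: members go to different blocks, giving {S0} and {S2} and {S7}.
Split {S5,S8} by δ(·,0) → {S5} and {S8}.
No further refinement is possible. Final partition (8 blocks): {S1,S3} | {S0} | {S5} | {S4,S6} | {S9} | {S2} | {S7} | {S8}.
State S3 belongs to the block {S1,S3}, which has 2 states.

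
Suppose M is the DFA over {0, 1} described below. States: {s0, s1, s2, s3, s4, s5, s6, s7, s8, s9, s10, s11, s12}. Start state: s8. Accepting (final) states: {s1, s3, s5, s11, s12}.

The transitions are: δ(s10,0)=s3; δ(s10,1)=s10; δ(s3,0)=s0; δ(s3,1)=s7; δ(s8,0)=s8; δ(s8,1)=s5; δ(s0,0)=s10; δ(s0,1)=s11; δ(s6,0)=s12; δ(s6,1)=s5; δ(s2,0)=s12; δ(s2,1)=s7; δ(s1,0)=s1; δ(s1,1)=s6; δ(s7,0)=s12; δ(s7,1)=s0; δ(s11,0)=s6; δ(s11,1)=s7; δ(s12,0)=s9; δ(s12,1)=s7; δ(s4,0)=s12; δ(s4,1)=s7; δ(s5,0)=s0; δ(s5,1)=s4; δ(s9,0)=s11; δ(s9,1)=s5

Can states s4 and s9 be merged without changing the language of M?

No

First remove the unreachable states {s1,s2}; 11 states remain.
Initial partition by acceptance: {s3,s5,s11,s12} | {s0,s4,s6,s7,s8,s9,s10}.
On input 0, block {s0,s4,s6,s7,s8,s9,s10} splits into {s4,s6,s7,s9,s10} and {s0,s8}.
Split {s3,s5,s11,s12} by δ(·,0) → {s3,s5} and {s11,s12}.
On input 0, block {s4,s6,s7,s9,s10} splits into {s4,s6,s7,s9} and {s10}.
Refine {s4,s6,s7,s9} on symbol 1: members go to different blocks, giving {s6,s9} and {s4} and {s7}.
On input 1, block {s3,s5} splits into {s3} and {s5}.
Refine {s0,s8} on symbol 0: members go to different blocks, giving {s0} and {s8}.
No further refinement is possible. Final partition (9 blocks): {s3} | {s6,s9} | {s0} | {s11,s12} | {s10} | {s4} | {s7} | {s5} | {s8}.
s4 and s9 end up in different blocks, so they are distinguishable. For instance, the string '1' is accepted from only s9.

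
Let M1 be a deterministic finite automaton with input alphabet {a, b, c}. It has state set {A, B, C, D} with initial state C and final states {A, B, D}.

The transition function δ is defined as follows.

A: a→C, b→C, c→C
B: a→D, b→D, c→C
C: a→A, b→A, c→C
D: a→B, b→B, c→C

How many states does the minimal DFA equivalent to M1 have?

First remove the unreachable states {B,D}; 2 states remain.
Start with accepting vs non-accepting: {A} | {C}.
The partition is now stable with 2 blocks: {A} | {C}.

2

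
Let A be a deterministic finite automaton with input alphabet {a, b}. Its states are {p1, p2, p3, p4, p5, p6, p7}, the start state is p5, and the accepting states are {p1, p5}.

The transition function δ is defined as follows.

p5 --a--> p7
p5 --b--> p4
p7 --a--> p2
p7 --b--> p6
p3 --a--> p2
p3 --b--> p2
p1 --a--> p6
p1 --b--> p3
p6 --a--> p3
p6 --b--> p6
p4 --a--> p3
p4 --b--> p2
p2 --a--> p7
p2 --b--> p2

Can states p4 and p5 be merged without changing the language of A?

No

States {p1} cannot be reached from the start state, so discard them.
Initial partition by acceptance: {p5} | {p2,p3,p4,p6,p7}.
No further refinement is possible. Final partition (2 blocks): {p5} | {p2,p3,p4,p6,p7}.
p4 and p5 end up in different blocks, so they are distinguishable. For instance, the string 'ε' is accepted from only p5.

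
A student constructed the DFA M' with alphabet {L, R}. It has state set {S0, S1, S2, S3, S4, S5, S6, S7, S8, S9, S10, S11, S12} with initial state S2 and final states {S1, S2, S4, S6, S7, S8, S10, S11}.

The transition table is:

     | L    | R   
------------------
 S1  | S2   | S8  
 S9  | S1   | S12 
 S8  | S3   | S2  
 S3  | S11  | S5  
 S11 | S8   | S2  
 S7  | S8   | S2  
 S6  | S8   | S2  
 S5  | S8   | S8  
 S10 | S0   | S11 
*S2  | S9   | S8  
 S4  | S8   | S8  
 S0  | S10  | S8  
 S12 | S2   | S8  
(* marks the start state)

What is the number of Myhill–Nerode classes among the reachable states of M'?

4

Reachable states from the start: {S1,S2,S3,S5,S8,S9,S11,S12}. Unreachable: {S0,S4,S6,S7,S10} — drop them.
Initial partition by acceptance: {S1,S2,S8,S11} | {S3,S5,S9,S12}.
Refine {S1,S2,S8,S11} on symbol L: members go to different blocks, giving {S1,S11} and {S2,S8}.
Split {S3,S5,S9,S12} by δ(·,L) → {S3,S9} and {S5,S12}.
Stable partition: {S1,S11} | {S3,S9} | {S2,S8} | {S5,S12} — 4 equivalence classes.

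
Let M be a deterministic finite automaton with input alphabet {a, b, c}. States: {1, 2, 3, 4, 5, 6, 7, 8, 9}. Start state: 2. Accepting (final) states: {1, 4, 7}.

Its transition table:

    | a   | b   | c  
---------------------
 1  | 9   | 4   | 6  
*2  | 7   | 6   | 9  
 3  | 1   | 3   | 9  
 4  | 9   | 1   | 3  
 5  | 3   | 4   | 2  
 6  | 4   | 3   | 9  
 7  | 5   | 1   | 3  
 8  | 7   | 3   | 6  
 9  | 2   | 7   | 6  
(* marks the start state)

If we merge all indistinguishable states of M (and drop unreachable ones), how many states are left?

Reachable states from the start: {1,2,3,4,5,6,7,9}. Unreachable: {8} — drop them.
Start with accepting vs non-accepting: {1,4,7} | {2,3,5,6,9}.
On input a, block {2,3,5,6,9} splits into {2,3,6} and {5,9}.
The partition is now stable with 3 blocks: {1,4,7} | {2,3,6} | {5,9}.

3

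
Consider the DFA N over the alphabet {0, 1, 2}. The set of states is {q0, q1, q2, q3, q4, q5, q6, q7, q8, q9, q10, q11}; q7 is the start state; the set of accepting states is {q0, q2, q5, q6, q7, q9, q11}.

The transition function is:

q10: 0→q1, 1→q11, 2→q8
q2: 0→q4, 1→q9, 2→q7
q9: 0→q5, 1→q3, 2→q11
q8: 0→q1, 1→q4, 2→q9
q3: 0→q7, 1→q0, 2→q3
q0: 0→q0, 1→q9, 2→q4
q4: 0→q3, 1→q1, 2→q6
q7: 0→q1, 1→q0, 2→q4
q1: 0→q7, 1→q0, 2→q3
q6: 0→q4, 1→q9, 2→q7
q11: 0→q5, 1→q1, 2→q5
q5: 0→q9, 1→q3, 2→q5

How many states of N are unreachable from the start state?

3

No path from q7 leads to q2, q8, q10; the other 9 states are all reachable.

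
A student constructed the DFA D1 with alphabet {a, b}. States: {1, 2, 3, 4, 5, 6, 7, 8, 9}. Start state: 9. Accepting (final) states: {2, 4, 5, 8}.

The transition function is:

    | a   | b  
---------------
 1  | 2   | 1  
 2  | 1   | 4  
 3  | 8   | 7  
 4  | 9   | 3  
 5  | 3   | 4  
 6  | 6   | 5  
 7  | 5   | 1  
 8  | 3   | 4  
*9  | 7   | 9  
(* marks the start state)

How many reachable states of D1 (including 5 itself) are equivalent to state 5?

Reachable states from the start: {1,2,3,4,5,7,8,9}. Unreachable: {6} — drop them.
Start with accepting vs non-accepting: {2,4,5,8} | {1,3,7,9}.
On input b, block {2,4,5,8} splits into {2,5,8} and {4}.
On input a, block {1,3,7,9} splits into {1,3,7} and {9}.
The partition is now stable with 4 blocks: {2,5,8} | {1,3,7} | {4} | {9}.
The equivalence class containing 5 is {2,5,8}, of size 3.

3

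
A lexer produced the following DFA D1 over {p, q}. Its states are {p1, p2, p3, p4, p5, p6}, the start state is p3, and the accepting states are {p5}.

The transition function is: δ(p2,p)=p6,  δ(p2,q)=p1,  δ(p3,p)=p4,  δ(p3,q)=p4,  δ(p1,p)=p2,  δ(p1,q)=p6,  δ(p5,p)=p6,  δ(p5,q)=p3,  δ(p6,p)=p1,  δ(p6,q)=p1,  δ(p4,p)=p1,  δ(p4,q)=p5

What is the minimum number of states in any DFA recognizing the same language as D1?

Initial partition by acceptance: {p5} | {p1,p2,p3,p4,p6}.
Refine {p1,p2,p3,p4,p6} on symbol q: members go to different blocks, giving {p1,p2,p3,p6} and {p4}.
Refine {p1,p2,p3,p6} on symbol p: members go to different blocks, giving {p1,p2,p6} and {p3}.
Stable partition: {p5} | {p1,p2,p6} | {p4} | {p3} — 4 equivalence classes.

4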